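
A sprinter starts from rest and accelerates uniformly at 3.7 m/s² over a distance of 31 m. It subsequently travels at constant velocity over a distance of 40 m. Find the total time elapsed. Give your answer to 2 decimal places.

6.73 s

Phase 1 (accelerating): v₀ = 0 m/s, a = 3.7 m/s².
v² = v₀² + 2aΔx = 0² + 2·3.7·31 = 229 → v = 15.1 m/s
t = (v − v₀)/a = (15.1 − 0)/3.7 = 4.09 s

Phase 2 (constant speed): v₀ = 15.1 m/s, a = 0 m/s².
Constant speed: t = d/v = 40/15.1 = 2.64 s
Total time = 4.09 + 2.64 = 6.73 s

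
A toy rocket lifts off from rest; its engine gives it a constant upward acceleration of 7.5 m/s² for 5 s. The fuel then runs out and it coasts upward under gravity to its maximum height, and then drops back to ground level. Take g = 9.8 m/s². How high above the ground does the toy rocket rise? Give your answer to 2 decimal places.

165.50 m

Phase 1 (powered ascent): v₀ = 0 m/s, a = 7.5 m/s².
v = v₀ + at = 0 + (7.5)(5) = 37.5 m/s
Δx = v₀t + ½at² = 0·5 + 0.5·7.5·5² = 93.8 m

Phase 2 (coasting upward): v₀ = 37.5 m/s, a = -9.8 m/s².
v = v₀ + at → t = (0 − 37.5) / -9.8 = 3.83 s
v² = v₀² + 2aΔx → Δx = (0² − 37.5²)/(2·-9.8) = 71.7 m
Maximum height = 93.8 + 71.7 = 165 m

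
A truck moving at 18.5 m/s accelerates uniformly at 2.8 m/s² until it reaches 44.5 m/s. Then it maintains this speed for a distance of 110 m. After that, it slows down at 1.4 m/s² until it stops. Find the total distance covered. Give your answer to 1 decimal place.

1109.7 m

Phase 1 (accelerating): v₀ = 18.5 m/s, a = 2.8 m/s².
v = v₀ + at → t = (44.5 − 18.5) / 2.8 = 9.29 s
v² = v₀² + 2aΔx → Δx = (44.5² − 18.5²)/(2·2.8) = 292 m

Phase 2 (constant speed): v₀ = 44.5 m/s, a = 0 m/s².
Constant speed: t = d/v = 110/44.5 = 2.47 s

Phase 3 (decelerating): v₀ = 44.5 m/s, a = -1.4 m/s².
v = v₀ + at → t = (0 − 44.5) / -1.4 = 31.8 s
v² = v₀² + 2aΔx → Δx = (0² − 44.5²)/(2·-1.4) = 707 m
Total distance = 292 + 110 + 707 = 1110 m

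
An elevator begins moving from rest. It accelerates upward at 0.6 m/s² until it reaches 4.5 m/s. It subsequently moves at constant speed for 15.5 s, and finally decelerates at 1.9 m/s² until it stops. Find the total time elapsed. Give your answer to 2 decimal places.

Phase 1 (accelerating): v₀ = 0 m/s, a = 0.6 m/s².
v = v₀ + at → t = (4.5 − 0) / 0.6 = 7.50 s
v² = v₀² + 2aΔx → Δx = (4.5² − 0²)/(2·0.6) = 16.9 m

Phase 2 (constant speed): v₀ = 4.50 m/s, a = 0 m/s².
v = v₀ + at = 4.50 + (0)(15.5) = 4.50 m/s
Δx = v₀t + ½at² = 4.50·15.5 + 0.5·0·15.5² = 69.8 m

Phase 3 (decelerating): v₀ = 4.50 m/s, a = -1.9 m/s².
v = v₀ + at → t = (0 − 4.50) / -1.9 = 2.37 s
v² = v₀² + 2aΔx → Δx = (0² − 4.50²)/(2·-1.9) = 5.33 m
Total time = 7.50 + 15.5 + 2.37 = 25.4 s

25.37 s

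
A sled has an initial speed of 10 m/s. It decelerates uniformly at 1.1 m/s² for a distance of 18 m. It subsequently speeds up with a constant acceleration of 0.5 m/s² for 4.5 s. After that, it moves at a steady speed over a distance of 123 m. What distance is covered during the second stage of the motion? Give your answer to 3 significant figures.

40.0 m

Phase 1 (decelerating): v₀ = 10.0 m/s, a = -1.1 m/s².
v² = v₀² + 2aΔx = 10.0² + 2·-1.1·18 = 60.4 → v = 7.77 m/s
t = (v − v₀)/a = (7.77 − 10.0)/-1.1 = 2.03 s

Phase 2 (accelerating): v₀ = 7.77 m/s, a = 0.5 m/s².
v = v₀ + at = 7.77 + (0.5)(4.5) = 10.0 m/s
Δx = v₀t + ½at² = 7.77·4.5 + 0.5·0.5·4.5² = 40.0 m
Distance in phase 2 = 40.0 m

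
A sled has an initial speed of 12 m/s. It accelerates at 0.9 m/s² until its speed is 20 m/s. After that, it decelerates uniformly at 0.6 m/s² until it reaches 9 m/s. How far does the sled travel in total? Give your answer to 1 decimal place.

Phase 1 (accelerating): v₀ = 12.0 m/s, a = 0.9 m/s².
v = v₀ + at → t = (20 − 12.0) / 0.9 = 8.89 s
v² = v₀² + 2aΔx → Δx = (20² − 12.0²)/(2·0.9) = 142 m

Phase 2 (decelerating): v₀ = 20.0 m/s, a = -0.6 m/s².
v = v₀ + at → t = (9 − 20.0) / -0.6 = 18.3 s
v² = v₀² + 2aΔx → Δx = (9² − 20.0²)/(2·-0.6) = 266 m
Total distance = 142 + 266 = 408 m

408.1 m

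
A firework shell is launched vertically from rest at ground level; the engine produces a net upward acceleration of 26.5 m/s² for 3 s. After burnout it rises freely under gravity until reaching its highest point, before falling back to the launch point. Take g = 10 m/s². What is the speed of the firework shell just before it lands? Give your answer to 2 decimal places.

Phase 1 (powered ascent): v₀ = 0 m/s, a = 26.5 m/s².
v = v₀ + at = 0 + (26.5)(3) = 79.5 m/s
Δx = v₀t + ½at² = 0·3 + 0.5·26.5·3² = 119 m

Phase 2 (coasting upward): v₀ = 79.5 m/s, a = -10 m/s².
v = v₀ + at → t = (0 − 79.5) / -10 = 7.95 s
v² = v₀² + 2aΔx → Δx = (0² − 79.5²)/(2·-10) = 316 m

Phase 3 (free fall): v₀ = 0 m/s, a = -10 m/s².
Falls 435 m from rest: t = √(2·435/10) = 9.33 s; v = g·t = 93.3 m/s.
Impact speed = 93.3 m/s

93.30 m/s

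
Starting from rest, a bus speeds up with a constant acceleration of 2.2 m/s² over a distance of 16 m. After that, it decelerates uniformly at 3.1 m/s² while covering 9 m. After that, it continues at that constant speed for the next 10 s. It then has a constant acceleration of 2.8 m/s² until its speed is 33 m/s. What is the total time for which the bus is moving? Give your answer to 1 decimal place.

25.7 s

Phase 1 (accelerating): v₀ = 0 m/s, a = 2.2 m/s².
v² = v₀² + 2aΔx = 0² + 2·2.2·16 = 70.4 → v = 8.39 m/s
t = (v − v₀)/a = (8.39 − 0)/2.2 = 3.81 s

Phase 2 (decelerating): v₀ = 8.39 m/s, a = -3.1 m/s².
v² = v₀² + 2aΔx = 8.39² + 2·-3.1·9 = 14.6 → v = 3.82 m/s
t = (v − v₀)/a = (3.82 − 8.39)/-3.1 = 1.47 s

Phase 3 (constant speed): v₀ = 3.82 m/s, a = 0 m/s².
v = v₀ + at = 3.82 + (0)(10) = 3.82 m/s
Δx = v₀t + ½at² = 3.82·10 + 0.5·0·10² = 38.2 m

Phase 4 (accelerating): v₀ = 3.82 m/s, a = 2.8 m/s².
v = v₀ + at → t = (33 − 3.82) / 2.8 = 10.4 s
v² = v₀² + 2aΔx → Δx = (33² − 3.82²)/(2·2.8) = 192 m
Total time = 3.81 + 1.47 + 10.0 + 10.4 = 25.7 s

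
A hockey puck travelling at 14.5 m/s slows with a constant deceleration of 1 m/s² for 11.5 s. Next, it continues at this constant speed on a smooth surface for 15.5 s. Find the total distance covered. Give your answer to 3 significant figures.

147 m

Phase 1 (decelerating): v₀ = 14.5 m/s, a = -1 m/s².
v = v₀ + at = 14.5 + (-1)(11.5) = 3.00 m/s
Δx = v₀t + ½at² = 14.5·11.5 + 0.5·-1·11.5² = 101 m

Phase 2 (constant speed): v₀ = 3.00 m/s, a = 0 m/s².
v = v₀ + at = 3.00 + (0)(15.5) = 3.00 m/s
Δx = v₀t + ½at² = 3.00·15.5 + 0.5·0·15.5² = 46.5 m
Total distance = 101 + 46.5 = 147 m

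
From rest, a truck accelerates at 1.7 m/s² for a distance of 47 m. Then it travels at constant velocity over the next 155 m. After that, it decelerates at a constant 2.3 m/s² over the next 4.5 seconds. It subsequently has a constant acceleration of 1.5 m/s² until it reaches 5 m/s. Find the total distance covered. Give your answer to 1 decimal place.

242.2 m

Phase 1 (accelerating): v₀ = 0 m/s, a = 1.7 m/s².
v² = v₀² + 2aΔx = 0² + 2·1.7·47 = 160 → v = 12.6 m/s
t = (v − v₀)/a = (12.6 − 0)/1.7 = 7.44 s

Phase 2 (constant speed): v₀ = 12.6 m/s, a = 0 m/s².
Constant speed: t = d/v = 155/12.6 = 12.3 s

Phase 3 (decelerating): v₀ = 12.6 m/s, a = -2.3 m/s².
v = v₀ + at = 12.6 + (-2.3)(4.5) = 2.29 m/s
Δx = v₀t + ½at² = 12.6·4.5 + 0.5·-2.3·4.5² = 33.6 m

Phase 4 (accelerating): v₀ = 2.29 m/s, a = 1.5 m/s².
v = v₀ + at → t = (5 − 2.29) / 1.5 = 1.81 s
v² = v₀² + 2aΔx → Δx = (5² − 2.29²)/(2·1.5) = 6.58 m
Total distance = 47.0 + 155 + 33.6 + 6.58 = 242 m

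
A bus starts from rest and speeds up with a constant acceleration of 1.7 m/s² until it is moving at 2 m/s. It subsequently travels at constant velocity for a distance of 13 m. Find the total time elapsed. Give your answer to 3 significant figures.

Phase 1 (accelerating): v₀ = 0 m/s, a = 1.7 m/s².
v = v₀ + at → t = (2 − 0) / 1.7 = 1.18 s
v² = v₀² + 2aΔx → Δx = (2² − 0²)/(2·1.7) = 1.18 m

Phase 2 (constant speed): v₀ = 2.00 m/s, a = 0 m/s².
Constant speed: t = d/v = 13/2.00 = 6.50 s
Total time = 1.18 + 6.50 = 7.68 s

7.68 s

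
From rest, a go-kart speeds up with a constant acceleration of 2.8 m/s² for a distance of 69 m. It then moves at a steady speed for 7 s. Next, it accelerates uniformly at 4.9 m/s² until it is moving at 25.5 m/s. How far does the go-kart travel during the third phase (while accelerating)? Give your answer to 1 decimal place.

Phase 1 (accelerating): v₀ = 0 m/s, a = 2.8 m/s².
v² = v₀² + 2aΔx = 0² + 2·2.8·69 = 386 → v = 19.7 m/s
t = (v − v₀)/a = (19.7 − 0)/2.8 = 7.02 s

Phase 2 (constant speed): v₀ = 19.7 m/s, a = 0 m/s².
v = v₀ + at = 19.7 + (0)(7) = 19.7 m/s
Δx = v₀t + ½at² = 19.7·7 + 0.5·0·7² = 138 m

Phase 3 (accelerating): v₀ = 19.7 m/s, a = 4.9 m/s².
v = v₀ + at → t = (25.5 − 19.7) / 4.9 = 1.19 s
v² = v₀² + 2aΔx → Δx = (25.5² − 19.7²)/(2·4.9) = 26.9 m
Distance in phase 3 = 26.9 m

26.9 m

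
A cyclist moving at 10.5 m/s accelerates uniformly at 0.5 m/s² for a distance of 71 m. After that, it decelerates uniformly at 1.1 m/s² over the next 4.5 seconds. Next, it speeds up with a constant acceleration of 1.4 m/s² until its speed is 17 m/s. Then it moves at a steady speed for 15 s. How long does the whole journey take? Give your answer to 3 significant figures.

Phase 1 (accelerating): v₀ = 10.5 m/s, a = 0.5 m/s².
v² = v₀² + 2aΔx = 10.5² + 2·0.5·71 = 181 → v = 13.5 m/s
t = (v − v₀)/a = (13.5 − 10.5)/0.5 = 5.93 s

Phase 2 (decelerating): v₀ = 13.5 m/s, a = -1.1 m/s².
v = v₀ + at = 13.5 + (-1.1)(4.5) = 8.51 m/s
Δx = v₀t + ½at² = 13.5·4.5 + 0.5·-1.1·4.5² = 49.4 m

Phase 3 (accelerating): v₀ = 8.51 m/s, a = 1.4 m/s².
v = v₀ + at → t = (17 − 8.51) / 1.4 = 6.06 s
v² = v₀² + 2aΔx → Δx = (17² − 8.51²)/(2·1.4) = 77.3 m

Phase 4 (constant speed): v₀ = 17.0 m/s, a = 0 m/s².
v = v₀ + at = 17.0 + (0)(15) = 17.0 m/s
Δx = v₀t + ½at² = 17.0·15 + 0.5·0·15² = 255 m
Total time = 5.93 + 4.50 + 6.06 + 15.0 = 31.5 s

31.5 s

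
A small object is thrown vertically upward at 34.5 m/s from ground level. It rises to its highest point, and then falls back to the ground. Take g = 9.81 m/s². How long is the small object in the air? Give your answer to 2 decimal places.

7.03 s

Phase 1 (rising): v₀ = 34.5 m/s, a = -9.81 m/s².
v = v₀ + at → t = (0 − 34.5) / -9.81 = 3.52 s
v² = v₀² + 2aΔx → Δx = (0² − 34.5²)/(2·-9.81) = 60.7 m

Phase 2 (falling): v₀ = 0 m/s, a = -9.81 m/s².
Falls 60.7 m from rest: t = √(2·60.7/9.81) = 3.52 s; v = g·t = 34.5 m/s.
Total time = 3.52 + 3.52 = 7.03 s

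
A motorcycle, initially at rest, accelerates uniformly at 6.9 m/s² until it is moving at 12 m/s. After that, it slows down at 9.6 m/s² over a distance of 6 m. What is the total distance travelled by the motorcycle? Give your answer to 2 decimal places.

Phase 1 (accelerating): v₀ = 0 m/s, a = 6.9 m/s².
v = v₀ + at → t = (12 − 0) / 6.9 = 1.74 s
v² = v₀² + 2aΔx → Δx = (12² − 0²)/(2·6.9) = 10.4 m

Phase 2 (decelerating): v₀ = 12.0 m/s, a = -9.6 m/s².
v² = v₀² + 2aΔx = 12.0² + 2·-9.6·6 = 28.8 → v = 5.37 m/s
t = (v − v₀)/a = (5.37 − 12.0)/-9.6 = 0.691 s
Total distance = 10.4 + 6.00 = 16.4 m

16.43 m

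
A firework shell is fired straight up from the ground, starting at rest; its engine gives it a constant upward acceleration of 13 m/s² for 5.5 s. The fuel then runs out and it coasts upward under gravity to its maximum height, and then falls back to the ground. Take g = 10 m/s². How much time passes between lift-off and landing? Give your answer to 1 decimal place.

Phase 1 (powered ascent): v₀ = 0 m/s, a = 13 m/s².
v = v₀ + at = 0 + (13)(5.5) = 71.5 m/s
Δx = v₀t + ½at² = 0·5.5 + 0.5·13·5.5² = 197 m

Phase 2 (coasting upward): v₀ = 71.5 m/s, a = -10 m/s².
v = v₀ + at → t = (0 − 71.5) / -10 = 7.15 s
v² = v₀² + 2aΔx → Δx = (0² − 71.5²)/(2·-10) = 256 m

Phase 3 (free fall): v₀ = 0 m/s, a = -10 m/s².
Falls 452 m from rest: t = √(2·452/10) = 9.51 s; v = g·t = 95.1 m/s.
Total time = 5.50 + 7.15 + 9.51 = 22.2 s

22.2 s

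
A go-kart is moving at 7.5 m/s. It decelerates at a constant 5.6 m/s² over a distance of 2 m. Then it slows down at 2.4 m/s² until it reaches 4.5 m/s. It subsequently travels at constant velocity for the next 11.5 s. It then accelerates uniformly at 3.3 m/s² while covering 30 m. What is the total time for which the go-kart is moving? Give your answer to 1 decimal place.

Phase 1 (decelerating): v₀ = 7.50 m/s, a = -5.6 m/s².
v² = v₀² + 2aΔx = 7.50² + 2·-5.6·2 = 33.9 → v = 5.82 m/s
t = (v − v₀)/a = (5.82 − 7.50)/-5.6 = 0.300 s

Phase 2 (decelerating): v₀ = 5.82 m/s, a = -2.4 m/s².
v = v₀ + at → t = (4.5 − 5.82) / -2.4 = 0.549 s
v² = v₀² + 2aΔx → Δx = (4.5² − 5.82²)/(2·-2.4) = 2.83 m

Phase 3 (constant speed): v₀ = 4.50 m/s, a = 0 m/s².
v = v₀ + at = 4.50 + (0)(11.5) = 4.50 m/s
Δx = v₀t + ½at² = 4.50·11.5 + 0.5·0·11.5² = 51.8 m

Phase 4 (accelerating): v₀ = 4.50 m/s, a = 3.3 m/s².
v² = v₀² + 2aΔx = 4.50² + 2·3.3·30 = 218 → v = 14.8 m/s
t = (v − v₀)/a = (14.8 − 4.50)/3.3 = 3.11 s
Total time = 0.300 + 0.549 + 11.5 + 3.11 = 15.5 s

15.5 s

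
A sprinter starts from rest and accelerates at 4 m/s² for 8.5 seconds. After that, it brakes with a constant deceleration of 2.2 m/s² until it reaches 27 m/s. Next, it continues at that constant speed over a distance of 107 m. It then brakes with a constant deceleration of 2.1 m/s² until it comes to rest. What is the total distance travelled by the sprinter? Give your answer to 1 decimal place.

522.1 m

Phase 1 (accelerating): v₀ = 0 m/s, a = 4 m/s².
v = v₀ + at = 0 + (4)(8.5) = 34.0 m/s
Δx = v₀t + ½at² = 0·8.5 + 0.5·4·8.5² = 144 m

Phase 2 (decelerating): v₀ = 34.0 m/s, a = -2.2 m/s².
v = v₀ + at → t = (27 − 34.0) / -2.2 = 3.18 s
v² = v₀² + 2aΔx → Δx = (27² − 34.0²)/(2·-2.2) = 97.0 m

Phase 3 (constant speed): v₀ = 27.0 m/s, a = 0 m/s².
Constant speed: t = d/v = 107/27.0 = 3.96 s

Phase 4 (decelerating): v₀ = 27.0 m/s, a = -2.1 m/s².
v = v₀ + at → t = (0 − 27.0) / -2.1 = 12.9 s
v² = v₀² + 2aΔx → Δx = (0² − 27.0²)/(2·-2.1) = 174 m
Total distance = 144 + 97.0 + 107 + 174 = 522 m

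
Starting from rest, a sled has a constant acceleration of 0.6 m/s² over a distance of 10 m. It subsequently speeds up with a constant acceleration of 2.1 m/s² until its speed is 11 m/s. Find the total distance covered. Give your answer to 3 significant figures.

Phase 1 (accelerating): v₀ = 0 m/s, a = 0.6 m/s².
v² = v₀² + 2aΔx = 0² + 2·0.6·10 = 12.0 → v = 3.46 m/s
t = (v − v₀)/a = (3.46 − 0)/0.6 = 5.77 s

Phase 2 (accelerating): v₀ = 3.46 m/s, a = 2.1 m/s².
v = v₀ + at → t = (11 − 3.46) / 2.1 = 3.59 s
v² = v₀² + 2aΔx → Δx = (11² − 3.46²)/(2·2.1) = 26.0 m
Total distance = 10.0 + 26.0 = 36.0 m

36.0 m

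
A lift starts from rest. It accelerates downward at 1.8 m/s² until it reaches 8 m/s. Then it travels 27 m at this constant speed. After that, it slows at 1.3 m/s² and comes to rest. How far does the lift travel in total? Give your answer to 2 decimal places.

Phase 1 (accelerating): v₀ = 0 m/s, a = 1.8 m/s².
v = v₀ + at → t = (8 − 0) / 1.8 = 4.44 s
v² = v₀² + 2aΔx → Δx = (8² − 0²)/(2·1.8) = 17.8 m

Phase 2 (constant speed): v₀ = 8.00 m/s, a = 0 m/s².
Constant speed: t = d/v = 27/8.00 = 3.38 s

Phase 3 (decelerating): v₀ = 8.00 m/s, a = -1.3 m/s².
v = v₀ + at → t = (0 − 8.00) / -1.3 = 6.15 s
v² = v₀² + 2aΔx → Δx = (0² − 8.00²)/(2·-1.3) = 24.6 m
Total distance = 17.8 + 27.0 + 24.6 = 69.4 m

69.39 m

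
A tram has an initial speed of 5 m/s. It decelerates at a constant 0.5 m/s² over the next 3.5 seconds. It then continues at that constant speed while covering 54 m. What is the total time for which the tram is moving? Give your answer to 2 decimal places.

20.12 s

Phase 1 (decelerating): v₀ = 5.00 m/s, a = -0.5 m/s².
v = v₀ + at = 5.00 + (-0.5)(3.5) = 3.25 m/s
Δx = v₀t + ½at² = 5.00·3.5 + 0.5·-0.5·3.5² = 14.4 m

Phase 2 (constant speed): v₀ = 3.25 m/s, a = 0 m/s².
Constant speed: t = d/v = 54/3.25 = 16.6 s
Total time = 3.50 + 16.6 = 20.1 s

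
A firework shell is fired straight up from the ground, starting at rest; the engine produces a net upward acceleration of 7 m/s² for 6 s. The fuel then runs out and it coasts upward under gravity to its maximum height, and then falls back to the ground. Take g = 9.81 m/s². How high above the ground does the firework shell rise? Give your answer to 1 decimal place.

215.9 m

Phase 1 (powered ascent): v₀ = 0 m/s, a = 7 m/s².
v = v₀ + at = 0 + (7)(6) = 42.0 m/s
Δx = v₀t + ½at² = 0·6 + 0.5·7·6² = 126 m

Phase 2 (coasting upward): v₀ = 42.0 m/s, a = -9.81 m/s².
v = v₀ + at → t = (0 − 42.0) / -9.81 = 4.28 s
v² = v₀² + 2aΔx → Δx = (0² − 42.0²)/(2·-9.81) = 89.9 m
Maximum height = 126 + 89.9 = 216 m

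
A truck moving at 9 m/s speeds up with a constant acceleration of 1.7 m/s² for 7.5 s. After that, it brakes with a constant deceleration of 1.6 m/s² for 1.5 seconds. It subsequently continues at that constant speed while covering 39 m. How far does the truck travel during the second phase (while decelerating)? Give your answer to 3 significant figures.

Phase 1 (accelerating): v₀ = 9.00 m/s, a = 1.7 m/s².
v = v₀ + at = 9.00 + (1.7)(7.5) = 21.8 m/s
Δx = v₀t + ½at² = 9.00·7.5 + 0.5·1.7·7.5² = 115 m

Phase 2 (decelerating): v₀ = 21.8 m/s, a = -1.6 m/s².
v = v₀ + at = 21.8 + (-1.6)(1.5) = 19.4 m/s
Δx = v₀t + ½at² = 21.8·1.5 + 0.5·-1.6·1.5² = 30.8 m
Distance in phase 2 = 30.8 m

30.8 m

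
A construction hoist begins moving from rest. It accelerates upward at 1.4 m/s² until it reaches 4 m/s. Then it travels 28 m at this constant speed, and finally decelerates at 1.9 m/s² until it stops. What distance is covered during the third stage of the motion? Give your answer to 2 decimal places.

4.21 m

Phase 1 (accelerating): v₀ = 0 m/s, a = 1.4 m/s².
v = v₀ + at → t = (4 − 0) / 1.4 = 2.86 s
v² = v₀² + 2aΔx → Δx = (4² − 0²)/(2·1.4) = 5.71 m

Phase 2 (constant speed): v₀ = 4.00 m/s, a = 0 m/s².
Constant speed: t = d/v = 28/4.00 = 7.00 s

Phase 3 (decelerating): v₀ = 4.00 m/s, a = -1.9 m/s².
v = v₀ + at → t = (0 − 4.00) / -1.9 = 2.11 s
v² = v₀² + 2aΔx → Δx = (0² − 4.00²)/(2·-1.9) = 4.21 m
Distance in phase 3 = 4.21 m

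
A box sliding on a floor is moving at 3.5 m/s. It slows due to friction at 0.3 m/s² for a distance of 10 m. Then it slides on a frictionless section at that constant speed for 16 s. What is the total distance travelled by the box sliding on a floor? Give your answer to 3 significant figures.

50.0 m

Phase 1 (decelerating): v₀ = 3.50 m/s, a = -0.3 m/s².
v² = v₀² + 2aΔx = 3.50² + 2·-0.3·10 = 6.25 → v = 2.50 m/s
t = (v − v₀)/a = (2.50 − 3.50)/-0.3 = 3.33 s

Phase 2 (constant speed): v₀ = 2.50 m/s, a = 0 m/s².
v = v₀ + at = 2.50 + (0)(16) = 2.50 m/s
Δx = v₀t + ½at² = 2.50·16 + 0.5·0·16² = 40.0 m
Total distance = 10.0 + 40.0 = 50.0 m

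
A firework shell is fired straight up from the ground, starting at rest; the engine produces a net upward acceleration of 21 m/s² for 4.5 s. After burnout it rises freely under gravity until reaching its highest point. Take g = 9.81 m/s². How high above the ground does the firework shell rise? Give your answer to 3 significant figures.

Phase 1 (powered ascent): v₀ = 0 m/s, a = 21 m/s².
v = v₀ + at = 0 + (21)(4.5) = 94.5 m/s
Δx = v₀t + ½at² = 0·4.5 + 0.5·21·4.5² = 213 m

Phase 2 (coasting upward): v₀ = 94.5 m/s, a = -9.81 m/s².
v = v₀ + at → t = (0 − 94.5) / -9.81 = 9.63 s
v² = v₀² + 2aΔx → Δx = (0² − 94.5²)/(2·-9.81) = 455 m
Maximum height = 213 + 455 = 668 m

668 m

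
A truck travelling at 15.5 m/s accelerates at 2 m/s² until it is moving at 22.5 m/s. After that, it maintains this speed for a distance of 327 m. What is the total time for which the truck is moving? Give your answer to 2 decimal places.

18.03 s

Phase 1 (accelerating): v₀ = 15.5 m/s, a = 2 m/s².
v = v₀ + at → t = (22.5 − 15.5) / 2 = 3.50 s
v² = v₀² + 2aΔx → Δx = (22.5² − 15.5²)/(2·2) = 66.5 m

Phase 2 (constant speed): v₀ = 22.5 m/s, a = 0 m/s².
Constant speed: t = d/v = 327/22.5 = 14.5 s
Total time = 3.50 + 14.5 = 18.0 s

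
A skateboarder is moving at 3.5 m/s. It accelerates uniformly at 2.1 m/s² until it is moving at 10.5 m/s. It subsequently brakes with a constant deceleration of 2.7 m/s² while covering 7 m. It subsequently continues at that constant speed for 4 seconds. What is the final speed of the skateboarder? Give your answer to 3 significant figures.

Phase 1 (accelerating): v₀ = 3.50 m/s, a = 2.1 m/s².
v = v₀ + at → t = (10.5 − 3.50) / 2.1 = 3.33 s
v² = v₀² + 2aΔx → Δx = (10.5² − 3.50²)/(2·2.1) = 23.3 m

Phase 2 (decelerating): v₀ = 10.5 m/s, a = -2.7 m/s².
v² = v₀² + 2aΔx = 10.5² + 2·-2.7·7 = 72.4 → v = 8.51 m/s
t = (v − v₀)/a = (8.51 − 10.5)/-2.7 = 0.736 s

Phase 3 (constant speed): v₀ = 8.51 m/s, a = 0 m/s².
v = v₀ + at = 8.51 + (0)(4) = 8.51 m/s
Δx = v₀t + ½at² = 8.51·4 + 0.5·0·4² = 34.0 m
Final speed = 8.51 m/s

8.51 m/s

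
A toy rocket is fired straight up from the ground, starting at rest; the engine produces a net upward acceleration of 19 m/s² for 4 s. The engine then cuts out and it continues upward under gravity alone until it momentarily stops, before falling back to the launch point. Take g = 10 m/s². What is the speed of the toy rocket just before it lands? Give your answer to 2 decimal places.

Phase 1 (powered ascent): v₀ = 0 m/s, a = 19 m/s².
v = v₀ + at = 0 + (19)(4) = 76.0 m/s
Δx = v₀t + ½at² = 0·4 + 0.5·19·4² = 152 m

Phase 2 (coasting upward): v₀ = 76.0 m/s, a = -10 m/s².
v = v₀ + at → t = (0 − 76.0) / -10 = 7.60 s
v² = v₀² + 2aΔx → Δx = (0² − 76.0²)/(2·-10) = 289 m

Phase 3 (free fall): v₀ = 0 m/s, a = -10 m/s².
Falls 441 m from rest: t = √(2·441/10) = 9.39 s; v = g·t = 93.9 m/s.
Impact speed = 93.9 m/s

93.89 m/s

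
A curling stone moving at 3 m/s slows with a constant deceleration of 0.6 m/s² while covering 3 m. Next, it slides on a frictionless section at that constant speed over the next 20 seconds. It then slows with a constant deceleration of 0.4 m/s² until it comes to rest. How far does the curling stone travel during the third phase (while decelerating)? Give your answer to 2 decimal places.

Phase 1 (decelerating): v₀ = 3.00 m/s, a = -0.6 m/s².
v² = v₀² + 2aΔx = 3.00² + 2·-0.6·3 = 5.40 → v = 2.32 m/s
t = (v − v₀)/a = (2.32 − 3.00)/-0.6 = 1.13 s

Phase 2 (constant speed): v₀ = 2.32 m/s, a = 0 m/s².
v = v₀ + at = 2.32 + (0)(20) = 2.32 m/s
Δx = v₀t + ½at² = 2.32·20 + 0.5·0·20² = 46.5 m

Phase 3 (decelerating): v₀ = 2.32 m/s, a = -0.4 m/s².
v = v₀ + at → t = (0 − 2.32) / -0.4 = 5.81 s
v² = v₀² + 2aΔx → Δx = (0² − 2.32²)/(2·-0.4) = 6.75 m
Distance in phase 3 = 6.75 m

6.75 m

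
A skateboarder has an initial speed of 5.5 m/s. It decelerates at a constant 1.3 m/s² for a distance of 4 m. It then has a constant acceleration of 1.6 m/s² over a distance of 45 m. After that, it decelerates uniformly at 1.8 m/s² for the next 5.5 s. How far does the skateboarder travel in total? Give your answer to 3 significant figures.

92.2 m

Phase 1 (decelerating): v₀ = 5.50 m/s, a = -1.3 m/s².
v² = v₀² + 2aΔx = 5.50² + 2·-1.3·4 = 19.9 → v = 4.46 m/s
t = (v − v₀)/a = (4.46 − 5.50)/-1.3 = 0.804 s

Phase 2 (accelerating): v₀ = 4.46 m/s, a = 1.6 m/s².
v² = v₀² + 2aΔx = 4.46² + 2·1.6·45 = 164 → v = 12.8 m/s
t = (v − v₀)/a = (12.8 − 4.46)/1.6 = 5.22 s

Phase 3 (decelerating): v₀ = 12.8 m/s, a = -1.8 m/s².
v = v₀ + at = 12.8 + (-1.8)(5.5) = 2.90 m/s
Δx = v₀t + ½at² = 12.8·5.5 + 0.5·-1.8·5.5² = 43.2 m
Total distance = 4.00 + 45.0 + 43.2 = 92.2 m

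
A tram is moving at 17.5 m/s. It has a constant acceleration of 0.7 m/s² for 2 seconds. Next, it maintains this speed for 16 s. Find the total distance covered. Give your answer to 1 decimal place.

338.8 m

Phase 1 (accelerating): v₀ = 17.5 m/s, a = 0.7 m/s².
v = v₀ + at = 17.5 + (0.7)(2) = 18.9 m/s
Δx = v₀t + ½at² = 17.5·2 + 0.5·0.7·2² = 36.4 m

Phase 2 (constant speed): v₀ = 18.9 m/s, a = 0 m/s².
v = v₀ + at = 18.9 + (0)(16) = 18.9 m/s
Δx = v₀t + ½at² = 18.9·16 + 0.5·0·16² = 302 m
Total distance = 36.4 + 302 = 339 m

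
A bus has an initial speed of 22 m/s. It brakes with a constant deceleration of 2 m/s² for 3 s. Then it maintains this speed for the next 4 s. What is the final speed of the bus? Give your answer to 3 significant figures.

16.0 m/s

Phase 1 (decelerating): v₀ = 22.0 m/s, a = -2 m/s².
v = v₀ + at = 22.0 + (-2)(3) = 16.0 m/s
Δx = v₀t + ½at² = 22.0·3 + 0.5·-2·3² = 57.0 m

Phase 2 (constant speed): v₀ = 16.0 m/s, a = 0 m/s².
v = v₀ + at = 16.0 + (0)(4) = 16.0 m/s
Δx = v₀t + ½at² = 16.0·4 + 0.5·0·4² = 64.0 m
Final speed = 16.0 m/s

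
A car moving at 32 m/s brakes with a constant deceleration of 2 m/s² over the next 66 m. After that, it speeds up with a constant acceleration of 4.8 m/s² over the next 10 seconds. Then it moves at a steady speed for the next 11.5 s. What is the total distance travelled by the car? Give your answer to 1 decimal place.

Phase 1 (decelerating): v₀ = 32.0 m/s, a = -2 m/s².
v² = v₀² + 2aΔx = 32.0² + 2·-2·66 = 760 → v = 27.6 m/s
t = (v − v₀)/a = (27.6 − 32.0)/-2 = 2.22 s

Phase 2 (accelerating): v₀ = 27.6 m/s, a = 4.8 m/s².
v = v₀ + at = 27.6 + (4.8)(10) = 75.6 m/s
Δx = v₀t + ½at² = 27.6·10 + 0.5·4.8·10² = 516 m

Phase 3 (constant speed): v₀ = 75.6 m/s, a = 0 m/s².
v = v₀ + at = 75.6 + (0)(11.5) = 75.6 m/s
Δx = v₀t + ½at² = 75.6·11.5 + 0.5·0·11.5² = 869 m
Total distance = 66.0 + 516 + 869 = 1450 m

1450.7 m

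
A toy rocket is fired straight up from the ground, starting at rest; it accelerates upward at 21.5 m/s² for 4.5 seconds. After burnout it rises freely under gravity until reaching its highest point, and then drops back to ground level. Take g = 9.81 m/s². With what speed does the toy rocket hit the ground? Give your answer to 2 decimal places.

116.75 m/s

Phase 1 (powered ascent): v₀ = 0 m/s, a = 21.5 m/s².
v = v₀ + at = 0 + (21.5)(4.5) = 96.8 m/s
Δx = v₀t + ½at² = 0·4.5 + 0.5·21.5·4.5² = 218 m

Phase 2 (coasting upward): v₀ = 96.8 m/s, a = -9.81 m/s².
v = v₀ + at → t = (0 − 96.8) / -9.81 = 9.86 s
v² = v₀² + 2aΔx → Δx = (0² − 96.8²)/(2·-9.81) = 477 m

Phase 3 (free fall): v₀ = 0 m/s, a = -9.81 m/s².
Falls 695 m from rest: t = √(2·695/9.81) = 11.9 s; v = g·t = 117 m/s.
Impact speed = 117 m/s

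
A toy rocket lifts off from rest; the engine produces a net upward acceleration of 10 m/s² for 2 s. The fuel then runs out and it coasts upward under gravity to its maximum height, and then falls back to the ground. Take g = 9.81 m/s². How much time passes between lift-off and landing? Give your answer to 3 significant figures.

6.91 s

Phase 1 (powered ascent): v₀ = 0 m/s, a = 10 m/s².
v = v₀ + at = 0 + (10)(2) = 20.0 m/s
Δx = v₀t + ½at² = 0·2 + 0.5·10·2² = 20.0 m

Phase 2 (coasting upward): v₀ = 20.0 m/s, a = -9.81 m/s².
v = v₀ + at → t = (0 − 20.0) / -9.81 = 2.04 s
v² = v₀² + 2aΔx → Δx = (0² − 20.0²)/(2·-9.81) = 20.4 m

Phase 3 (free fall): v₀ = 0 m/s, a = -9.81 m/s².
Falls 40.4 m from rest: t = √(2·40.4/9.81) = 2.87 s; v = g·t = 28.1 m/s.
Total time = 2.00 + 2.04 + 2.87 = 6.91 s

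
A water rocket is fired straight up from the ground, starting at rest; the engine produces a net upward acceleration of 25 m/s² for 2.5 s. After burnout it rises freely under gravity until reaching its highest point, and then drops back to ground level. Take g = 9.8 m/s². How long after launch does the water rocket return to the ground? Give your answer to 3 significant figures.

16.4 s

Phase 1 (powered ascent): v₀ = 0 m/s, a = 25 m/s².
v = v₀ + at = 0 + (25)(2.5) = 62.5 m/s
Δx = v₀t + ½at² = 0·2.5 + 0.5·25·2.5² = 78.1 m

Phase 2 (coasting upward): v₀ = 62.5 m/s, a = -9.8 m/s².
v = v₀ + at → t = (0 − 62.5) / -9.8 = 6.38 s
v² = v₀² + 2aΔx → Δx = (0² − 62.5²)/(2·-9.8) = 199 m

Phase 3 (free fall): v₀ = 0 m/s, a = -9.8 m/s².
Falls 277 m from rest: t = √(2·277/9.8) = 7.52 s; v = g·t = 73.7 m/s.
Total time = 2.50 + 6.38 + 7.52 = 16.4 s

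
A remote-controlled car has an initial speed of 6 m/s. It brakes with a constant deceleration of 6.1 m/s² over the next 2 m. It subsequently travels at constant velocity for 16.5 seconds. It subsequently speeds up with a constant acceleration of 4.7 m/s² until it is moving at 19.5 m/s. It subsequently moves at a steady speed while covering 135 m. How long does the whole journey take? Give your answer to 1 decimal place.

27.3 s

Phase 1 (decelerating): v₀ = 6.00 m/s, a = -6.1 m/s².
v² = v₀² + 2aΔx = 6.00² + 2·-6.1·2 = 11.6 → v = 3.41 m/s
t = (v − v₀)/a = (3.41 − 6.00)/-6.1 = 0.425 s

Phase 2 (constant speed): v₀ = 3.41 m/s, a = 0 m/s².
v = v₀ + at = 3.41 + (0)(16.5) = 3.41 m/s
Δx = v₀t + ½at² = 3.41·16.5 + 0.5·0·16.5² = 56.2 m

Phase 3 (accelerating): v₀ = 3.41 m/s, a = 4.7 m/s².
v = v₀ + at → t = (19.5 − 3.41) / 4.7 = 3.42 s
v² = v₀² + 2aΔx → Δx = (19.5² − 3.41²)/(2·4.7) = 39.2 m

Phase 4 (constant speed): v₀ = 19.5 m/s, a = 0 m/s².
Constant speed: t = d/v = 135/19.5 = 6.92 s
Total time = 0.425 + 16.5 + 3.42 + 6.92 = 27.3 s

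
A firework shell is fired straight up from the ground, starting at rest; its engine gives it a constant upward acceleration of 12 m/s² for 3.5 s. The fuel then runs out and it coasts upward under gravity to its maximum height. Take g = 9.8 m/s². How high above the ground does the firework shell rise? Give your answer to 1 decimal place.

Phase 1 (powered ascent): v₀ = 0 m/s, a = 12 m/s².
v = v₀ + at = 0 + (12)(3.5) = 42.0 m/s
Δx = v₀t + ½at² = 0·3.5 + 0.5·12·3.5² = 73.5 m

Phase 2 (coasting upward): v₀ = 42.0 m/s, a = -9.8 m/s².
v = v₀ + at → t = (0 − 42.0) / -9.8 = 4.29 s
v² = v₀² + 2aΔx → Δx = (0² − 42.0²)/(2·-9.8) = 90.0 m
Maximum height = 73.5 + 90.0 = 164 m

163.5 m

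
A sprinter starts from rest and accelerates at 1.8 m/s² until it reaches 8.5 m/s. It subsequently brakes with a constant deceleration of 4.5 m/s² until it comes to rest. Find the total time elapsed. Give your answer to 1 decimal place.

Phase 1 (accelerating): v₀ = 0 m/s, a = 1.8 m/s².
v = v₀ + at → t = (8.5 − 0) / 1.8 = 4.72 s
v² = v₀² + 2aΔx → Δx = (8.5² − 0²)/(2·1.8) = 20.1 m

Phase 2 (decelerating): v₀ = 8.50 m/s, a = -4.5 m/s².
v = v₀ + at → t = (0 − 8.50) / -4.5 = 1.89 s
v² = v₀² + 2aΔx → Δx = (0² − 8.50²)/(2·-4.5) = 8.03 m
Total time = 4.72 + 1.89 = 6.61 s

6.6 s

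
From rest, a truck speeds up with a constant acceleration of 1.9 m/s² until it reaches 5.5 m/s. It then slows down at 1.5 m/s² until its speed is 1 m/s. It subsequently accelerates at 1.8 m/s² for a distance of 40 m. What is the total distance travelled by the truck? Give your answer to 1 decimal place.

Phase 1 (accelerating): v₀ = 0 m/s, a = 1.9 m/s².
v = v₀ + at → t = (5.5 − 0) / 1.9 = 2.89 s
v² = v₀² + 2aΔx → Δx = (5.5² − 0²)/(2·1.9) = 7.96 m

Phase 2 (decelerating): v₀ = 5.50 m/s, a = -1.5 m/s².
v = v₀ + at → t = (1 − 5.50) / -1.5 = 3.00 s
v² = v₀² + 2aΔx → Δx = (1² − 5.50²)/(2·-1.5) = 9.75 m

Phase 3 (accelerating): v₀ = 1.00 m/s, a = 1.8 m/s².
v² = v₀² + 2aΔx = 1.00² + 2·1.8·40 = 145 → v = 12.0 m/s
t = (v − v₀)/a = (12.0 − 1.00)/1.8 = 6.13 s
Total distance = 7.96 + 9.75 + 40.0 = 57.7 m

57.7 m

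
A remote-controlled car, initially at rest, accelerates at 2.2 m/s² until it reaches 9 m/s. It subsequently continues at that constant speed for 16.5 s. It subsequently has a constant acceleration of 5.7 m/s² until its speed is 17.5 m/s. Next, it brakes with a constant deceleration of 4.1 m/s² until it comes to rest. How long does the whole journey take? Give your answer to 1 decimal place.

26.4 s

Phase 1 (accelerating): v₀ = 0 m/s, a = 2.2 m/s².
v = v₀ + at → t = (9 − 0) / 2.2 = 4.09 s
v² = v₀² + 2aΔx → Δx = (9² − 0²)/(2·2.2) = 18.4 m

Phase 2 (constant speed): v₀ = 9.00 m/s, a = 0 m/s².
v = v₀ + at = 9.00 + (0)(16.5) = 9.00 m/s
Δx = v₀t + ½at² = 9.00·16.5 + 0.5·0·16.5² = 148 m

Phase 3 (accelerating): v₀ = 9.00 m/s, a = 5.7 m/s².
v = v₀ + at → t = (17.5 − 9.00) / 5.7 = 1.49 s
v² = v₀² + 2aΔx → Δx = (17.5² − 9.00²)/(2·5.7) = 19.8 m

Phase 4 (decelerating): v₀ = 17.5 m/s, a = -4.1 m/s².
v = v₀ + at → t = (0 − 17.5) / -4.1 = 4.27 s
v² = v₀² + 2aΔx → Δx = (0² − 17.5²)/(2·-4.1) = 37.3 m
Total time = 4.09 + 16.5 + 1.49 + 4.27 = 26.4 s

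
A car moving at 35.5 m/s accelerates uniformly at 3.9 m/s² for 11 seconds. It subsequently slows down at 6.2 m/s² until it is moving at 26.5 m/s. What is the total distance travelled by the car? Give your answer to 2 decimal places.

1065.51 m

Phase 1 (accelerating): v₀ = 35.5 m/s, a = 3.9 m/s².
v = v₀ + at = 35.5 + (3.9)(11) = 78.4 m/s
Δx = v₀t + ½at² = 35.5·11 + 0.5·3.9·11² = 626 m

Phase 2 (decelerating): v₀ = 78.4 m/s, a = -6.2 m/s².
v = v₀ + at → t = (26.5 − 78.4) / -6.2 = 8.37 s
v² = v₀² + 2aΔx → Δx = (26.5² − 78.4²)/(2·-6.2) = 439 m
Total distance = 626 + 439 = 1070 m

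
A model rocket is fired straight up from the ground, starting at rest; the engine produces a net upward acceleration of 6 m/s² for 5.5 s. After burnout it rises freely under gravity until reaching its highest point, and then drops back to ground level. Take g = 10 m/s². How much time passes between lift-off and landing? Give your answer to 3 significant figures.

14.2 s

Phase 1 (powered ascent): v₀ = 0 m/s, a = 6 m/s².
v = v₀ + at = 0 + (6)(5.5) = 33.0 m/s
Δx = v₀t + ½at² = 0·5.5 + 0.5·6·5.5² = 90.8 m

Phase 2 (coasting upward): v₀ = 33.0 m/s, a = -10 m/s².
v = v₀ + at → t = (0 − 33.0) / -10 = 3.30 s
v² = v₀² + 2aΔx → Δx = (0² − 33.0²)/(2·-10) = 54.5 m

Phase 3 (free fall): v₀ = 0 m/s, a = -10 m/s².
Falls 145 m from rest: t = √(2·145/10) = 5.39 s; v = g·t = 53.9 m/s.
Total time = 5.50 + 3.30 + 5.39 = 14.2 s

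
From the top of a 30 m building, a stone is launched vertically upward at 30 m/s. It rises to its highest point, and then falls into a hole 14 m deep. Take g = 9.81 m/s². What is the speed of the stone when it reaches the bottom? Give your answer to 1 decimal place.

42.0 m/s

Phase 1 (rising): v₀ = 30.0 m/s, a = -9.81 m/s².
v = v₀ + at → t = (0 − 30.0) / -9.81 = 3.06 s
v² = v₀² + 2aΔx → Δx = (0² − 30.0²)/(2·-9.81) = 45.9 m

Phase 2 (falling): v₀ = 0 m/s, a = -9.81 m/s².
Falls 89.9 m from rest: t = √(2·89.9/9.81) = 4.28 s; v = g·t = 42.0 m/s.
Final speed = 42.0 m/s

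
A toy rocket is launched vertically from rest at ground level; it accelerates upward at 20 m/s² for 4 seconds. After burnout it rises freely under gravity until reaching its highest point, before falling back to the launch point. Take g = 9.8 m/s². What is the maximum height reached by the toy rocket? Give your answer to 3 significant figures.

487 m

Phase 1 (powered ascent): v₀ = 0 m/s, a = 20 m/s².
v = v₀ + at = 0 + (20)(4) = 80.0 m/s
Δx = v₀t + ½at² = 0·4 + 0.5·20·4² = 160 m

Phase 2 (coasting upward): v₀ = 80.0 m/s, a = -9.8 m/s².
v = v₀ + at → t = (0 − 80.0) / -9.8 = 8.16 s
v² = v₀² + 2aΔx → Δx = (0² − 80.0²)/(2·-9.8) = 327 m
Maximum height = 160 + 327 = 487 m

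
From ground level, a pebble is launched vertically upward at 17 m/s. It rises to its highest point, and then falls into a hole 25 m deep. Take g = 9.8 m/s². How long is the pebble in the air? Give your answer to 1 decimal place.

Phase 1 (rising): v₀ = 17.0 m/s, a = -9.8 m/s².
v = v₀ + at → t = (0 − 17.0) / -9.8 = 1.73 s
v² = v₀² + 2aΔx → Δx = (0² − 17.0²)/(2·-9.8) = 14.7 m

Phase 2 (falling): v₀ = 0 m/s, a = -9.8 m/s².
Falls 39.7 m from rest: t = √(2·39.7/9.8) = 2.85 s; v = g·t = 27.9 m/s.
Total time = 1.73 + 2.85 = 4.58 s

4.6 s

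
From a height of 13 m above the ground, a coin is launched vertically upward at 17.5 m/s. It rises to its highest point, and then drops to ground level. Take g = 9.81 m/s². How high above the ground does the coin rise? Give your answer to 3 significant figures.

28.6 m

Phase 1 (rising): v₀ = 17.5 m/s, a = -9.81 m/s².
v = v₀ + at → t = (0 − 17.5) / -9.81 = 1.78 s
v² = v₀² + 2aΔx → Δx = (0² − 17.5²)/(2·-9.81) = 15.6 m
Maximum height = 13 + 15.6 = 28.6 m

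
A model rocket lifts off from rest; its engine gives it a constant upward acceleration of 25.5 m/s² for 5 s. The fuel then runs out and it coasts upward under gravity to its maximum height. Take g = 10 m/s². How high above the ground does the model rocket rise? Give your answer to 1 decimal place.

Phase 1 (powered ascent): v₀ = 0 m/s, a = 25.5 m/s².
v = v₀ + at = 0 + (25.5)(5) = 128 m/s
Δx = v₀t + ½at² = 0·5 + 0.5·25.5·5² = 319 m

Phase 2 (coasting upward): v₀ = 128 m/s, a = -10 m/s².
v = v₀ + at → t = (0 − 128) / -10 = 12.8 s
v² = v₀² + 2aΔx → Δx = (0² − 128²)/(2·-10) = 813 m
Maximum height = 319 + 813 = 1130 m

1131.6 m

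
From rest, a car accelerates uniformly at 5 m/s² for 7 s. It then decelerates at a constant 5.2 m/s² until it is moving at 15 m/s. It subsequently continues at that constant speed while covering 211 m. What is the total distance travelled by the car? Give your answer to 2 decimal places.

429.65 m

Phase 1 (accelerating): v₀ = 0 m/s, a = 5 m/s².
v = v₀ + at = 0 + (5)(7) = 35.0 m/s
Δx = v₀t + ½at² = 0·7 + 0.5·5·7² = 122 m

Phase 2 (decelerating): v₀ = 35.0 m/s, a = -5.2 m/s².
v = v₀ + at → t = (15 − 35.0) / -5.2 = 3.85 s
v² = v₀² + 2aΔx → Δx = (15² − 35.0²)/(2·-5.2) = 96.2 m

Phase 3 (constant speed): v₀ = 15.0 m/s, a = 0 m/s².
Constant speed: t = d/v = 211/15.0 = 14.1 s
Total distance = 122 + 96.2 + 211 = 430 m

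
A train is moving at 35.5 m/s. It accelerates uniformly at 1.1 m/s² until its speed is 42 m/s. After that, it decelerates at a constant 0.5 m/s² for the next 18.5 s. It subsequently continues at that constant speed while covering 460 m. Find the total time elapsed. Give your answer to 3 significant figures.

38.5 s

Phase 1 (accelerating): v₀ = 35.5 m/s, a = 1.1 m/s².
v = v₀ + at → t = (42 − 35.5) / 1.1 = 5.91 s
v² = v₀² + 2aΔx → Δx = (42² − 35.5²)/(2·1.1) = 229 m

Phase 2 (decelerating): v₀ = 42.0 m/s, a = -0.5 m/s².
v = v₀ + at = 42.0 + (-0.5)(18.5) = 32.8 m/s
Δx = v₀t + ½at² = 42.0·18.5 + 0.5·-0.5·18.5² = 691 m

Phase 3 (constant speed): v₀ = 32.8 m/s, a = 0 m/s².
Constant speed: t = d/v = 460/32.8 = 14.0 s
Total time = 5.91 + 18.5 + 14.0 = 38.5 s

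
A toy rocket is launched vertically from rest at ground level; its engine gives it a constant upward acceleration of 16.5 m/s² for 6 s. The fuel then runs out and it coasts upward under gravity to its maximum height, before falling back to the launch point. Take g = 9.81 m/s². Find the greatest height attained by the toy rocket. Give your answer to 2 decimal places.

Phase 1 (powered ascent): v₀ = 0 m/s, a = 16.5 m/s².
v = v₀ + at = 0 + (16.5)(6) = 99.0 m/s
Δx = v₀t + ½at² = 0·6 + 0.5·16.5·6² = 297 m

Phase 2 (coasting upward): v₀ = 99.0 m/s, a = -9.81 m/s².
v = v₀ + at → t = (0 − 99.0) / -9.81 = 10.1 s
v² = v₀² + 2aΔx → Δx = (0² − 99.0²)/(2·-9.81) = 500 m
Maximum height = 297 + 500 = 797 m

796.54 m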